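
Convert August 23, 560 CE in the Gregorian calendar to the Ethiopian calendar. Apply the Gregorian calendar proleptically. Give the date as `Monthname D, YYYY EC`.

Nehase 28, 552 EC

Both dates share Julian Day Number 1925831; in the Ethiopian calendar that is 28 Nehase 552 EC.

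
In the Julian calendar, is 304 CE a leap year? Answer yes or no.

yes

304 mod 4 = 0, so it is a leap year in the Julian calendar.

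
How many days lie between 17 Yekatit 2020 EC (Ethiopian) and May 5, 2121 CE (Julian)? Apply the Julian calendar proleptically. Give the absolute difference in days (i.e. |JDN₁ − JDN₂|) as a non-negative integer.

First date → JDN 2461827; second date → JDN 2495878.
The interval is |2461827 − 2495878| = 34051 days.

34051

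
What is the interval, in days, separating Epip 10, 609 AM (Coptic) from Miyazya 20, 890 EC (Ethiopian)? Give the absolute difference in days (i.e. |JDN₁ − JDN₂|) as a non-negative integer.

1746

JDN of the first date = 2047411.
JDN of the second date = 2049157.
|2049157 − 2047411| = 1746.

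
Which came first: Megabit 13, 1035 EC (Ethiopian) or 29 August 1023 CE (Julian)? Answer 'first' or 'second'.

The two dates have Julian Day Numbers 2102081 and 2094949 respectively.
Since 2094949 < 2102081, the second date comes first.

second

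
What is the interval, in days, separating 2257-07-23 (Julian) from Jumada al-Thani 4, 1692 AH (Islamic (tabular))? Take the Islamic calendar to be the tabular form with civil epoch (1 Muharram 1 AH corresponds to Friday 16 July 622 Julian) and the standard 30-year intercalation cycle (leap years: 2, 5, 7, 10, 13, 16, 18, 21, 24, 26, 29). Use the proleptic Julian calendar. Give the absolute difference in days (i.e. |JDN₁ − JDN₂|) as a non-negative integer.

2194

First date → JDN 2545631; second date → JDN 2547825.
The interval is |2545631 − 2547825| = 2194 days.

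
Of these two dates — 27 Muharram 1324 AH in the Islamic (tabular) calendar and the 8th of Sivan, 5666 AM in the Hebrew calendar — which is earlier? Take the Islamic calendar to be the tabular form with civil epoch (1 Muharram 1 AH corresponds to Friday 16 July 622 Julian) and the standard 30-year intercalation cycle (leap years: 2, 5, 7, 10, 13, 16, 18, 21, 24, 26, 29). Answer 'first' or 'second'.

first

First date → JDN 2417293; second date → JDN 2417363.
JDN 2417293 < JDN 2417363, so the first date is earlier.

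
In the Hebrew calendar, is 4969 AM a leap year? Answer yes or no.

Hebrew year 4969 is year 10 of its 19-year Metonic cycle; leap years are at positions 3, 6, 8, 11, 14, 17, 19, so it is a common year (12 months).

no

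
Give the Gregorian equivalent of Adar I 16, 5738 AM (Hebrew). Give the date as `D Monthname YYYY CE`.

Both dates share Julian Day Number 2443563; in the Gregorian calendar that is 23 February 1978 CE.

23 February 1978 CE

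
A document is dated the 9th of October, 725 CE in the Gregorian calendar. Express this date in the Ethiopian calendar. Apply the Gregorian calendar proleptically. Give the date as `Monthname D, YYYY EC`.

Tikimt 8, 718 EC

Both dates share Julian Day Number 1986142; in the Ethiopian calendar that is 8 Tikimt 718 EC.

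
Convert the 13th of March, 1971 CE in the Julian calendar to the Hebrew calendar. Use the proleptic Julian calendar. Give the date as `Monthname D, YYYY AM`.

Adar 29, 5731 AM

Both dates share Julian Day Number 2441037; in the Hebrew calendar that is 29 Adar 5731 AM.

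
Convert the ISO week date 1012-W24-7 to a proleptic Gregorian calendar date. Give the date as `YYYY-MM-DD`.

1012-06-14

ISO week 1 of 1012 is the week containing the first Thursday of 1012.
Week 24, day 7 (Sunday) lands on 1012-06-14.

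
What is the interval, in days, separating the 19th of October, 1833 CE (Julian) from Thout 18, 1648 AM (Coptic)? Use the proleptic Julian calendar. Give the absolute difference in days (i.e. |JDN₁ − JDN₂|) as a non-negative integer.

35761

JDN of the first date = 2390853.
JDN of the second date = 2426614.
|2426614 − 2390853| = 35761.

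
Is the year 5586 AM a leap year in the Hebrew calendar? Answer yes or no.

yes

Hebrew year 5586 is year 19 of its 19-year Metonic cycle; leap years are at positions 3, 6, 8, 11, 14, 17, 19, so it is a leap year (13 months).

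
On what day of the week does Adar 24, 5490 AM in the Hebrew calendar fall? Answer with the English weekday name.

Monday

Equivalently 13 March 1730 Gregorian, JDN 2353001.
JDN 2353001 mod 7 = 0, and JDN 0 was a Monday, so this is a Monday.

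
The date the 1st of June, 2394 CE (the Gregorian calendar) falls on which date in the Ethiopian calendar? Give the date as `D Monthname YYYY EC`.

Both dates share Julian Day Number 2595602; in the Ethiopian calendar that is 21 Ginbot 2386 EC.

21 Ginbot 2386 EC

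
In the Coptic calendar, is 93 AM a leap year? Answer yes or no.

no

93 mod 4 = 1; in the Coptic calendar a year is leap when year mod 4 = 3, so it is a common year.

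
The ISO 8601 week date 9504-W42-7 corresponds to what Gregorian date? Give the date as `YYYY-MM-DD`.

ISO week 1 of 9504 is the week containing the first Thursday of 9504.
Week 42, day 7 (Sunday) lands on 9504-10-23.

9504-10-23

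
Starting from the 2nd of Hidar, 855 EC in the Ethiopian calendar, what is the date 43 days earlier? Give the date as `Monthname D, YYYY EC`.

JDN of the 2nd of Hidar, 855 EC = 2036205.
2036205 − 43 = 2036162.
JDN 2036162 in the Ethiopian calendar is Meskerem 19, 855 EC.

Meskerem 19, 855 EC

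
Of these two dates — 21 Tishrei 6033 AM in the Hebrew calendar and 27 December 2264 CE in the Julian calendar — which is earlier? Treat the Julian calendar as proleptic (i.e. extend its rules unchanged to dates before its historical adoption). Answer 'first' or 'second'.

second

Converting both to JDN: 2551177 vs 2548345; the smaller is the second.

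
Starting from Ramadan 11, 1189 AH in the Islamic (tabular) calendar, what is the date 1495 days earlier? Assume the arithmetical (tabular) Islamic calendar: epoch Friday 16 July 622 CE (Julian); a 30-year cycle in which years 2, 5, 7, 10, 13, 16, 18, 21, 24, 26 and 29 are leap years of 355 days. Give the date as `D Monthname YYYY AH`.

JDN of Ramadan 11, 1189 AH = 2369674.
2369674 − 1495 = 2368179.
JDN 2368179 in the tabular Islamic calendar is 22 Jumada al-Thani 1185 AH.

22 Jumada al-Thani 1185 AH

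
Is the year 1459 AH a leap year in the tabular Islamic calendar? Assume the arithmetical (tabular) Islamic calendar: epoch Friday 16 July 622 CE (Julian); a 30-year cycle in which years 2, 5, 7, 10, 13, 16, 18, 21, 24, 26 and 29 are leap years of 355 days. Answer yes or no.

Year 1459 AH is year 19 of its 30-year cycle; leap positions are 2, 5, 7, 10, 13, 16, 18, 21, 24, 26, 29, so it is a common year (354 days).

no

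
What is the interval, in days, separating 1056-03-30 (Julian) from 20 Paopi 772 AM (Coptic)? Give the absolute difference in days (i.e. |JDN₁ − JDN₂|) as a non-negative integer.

164

First date → JDN 2106851; second date → JDN 2106687.
The interval is |2106851 − 2106687| = 164 days.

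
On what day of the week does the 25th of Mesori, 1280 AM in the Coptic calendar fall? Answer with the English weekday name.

Friday

In the proleptic Gregorian calendar this is 28 August 1564 (JDN 2292539).
Since JDN mod 7 = 4 (0 = Monday), the day is Friday.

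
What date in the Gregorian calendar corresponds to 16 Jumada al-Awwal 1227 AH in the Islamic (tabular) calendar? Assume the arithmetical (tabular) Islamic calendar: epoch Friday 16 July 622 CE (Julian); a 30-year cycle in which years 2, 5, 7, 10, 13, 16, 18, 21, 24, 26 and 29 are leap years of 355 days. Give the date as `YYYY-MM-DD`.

1812-05-28

Julian Day Number of the source date = 2383027.
Converting JDN 2383027 to the Gregorian calendar gives 28 May 1812 CE.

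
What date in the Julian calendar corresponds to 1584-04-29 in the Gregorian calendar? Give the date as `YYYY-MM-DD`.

1584-04-19

The Julian–Gregorian offset here is 10 days (Julian trailing).
29 April 1584 Gregorian − 10 days → 19 April 1584 Julian.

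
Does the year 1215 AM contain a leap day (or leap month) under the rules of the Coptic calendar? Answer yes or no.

1215 mod 4 = 3; in the Coptic calendar a year is leap when year mod 4 = 3, so it is a leap year.

yes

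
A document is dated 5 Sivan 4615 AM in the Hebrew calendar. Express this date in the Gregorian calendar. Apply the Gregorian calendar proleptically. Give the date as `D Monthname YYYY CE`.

Both dates share Julian Day Number 2033491; in the Gregorian calendar that is 29 May 855 CE.

29 May 855 CE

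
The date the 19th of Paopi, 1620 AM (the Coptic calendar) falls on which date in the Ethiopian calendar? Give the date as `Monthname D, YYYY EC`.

The source date corresponds to 30 October 1903 in the Gregorian calendar (JDN 2416418).
That day falls on 19 Tikimt 1896 EC in the Ethiopian calendar.

Tikimt 19, 1896 EC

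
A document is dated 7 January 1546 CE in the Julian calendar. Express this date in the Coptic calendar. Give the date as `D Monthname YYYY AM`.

The source date corresponds to 17 January 1546 in the proleptic Gregorian calendar (JDN 2285741).
That day falls on 12 Tobi 1262 AM in the Coptic calendar.

12 Tobi 1262 AM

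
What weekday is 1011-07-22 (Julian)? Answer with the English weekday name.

Sunday

This is JDN 2090528 (28 July 1011 Gregorian).
JDN 2090528 mod 7 = 6, and JDN 0 was a Monday, so this is a Sunday.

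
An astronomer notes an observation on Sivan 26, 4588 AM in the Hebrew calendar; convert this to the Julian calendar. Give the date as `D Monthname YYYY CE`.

Julian Day Number of the source date = 2023649.
Converting JDN 2023649 to the Julian calendar gives 13 June 828 CE.

13 June 828 CE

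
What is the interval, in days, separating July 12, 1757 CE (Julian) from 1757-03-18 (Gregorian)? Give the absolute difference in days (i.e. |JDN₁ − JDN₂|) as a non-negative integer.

127

First date → JDN 2362995; second date → JDN 2362868.
The interval is |2362995 − 2362868| = 127 days.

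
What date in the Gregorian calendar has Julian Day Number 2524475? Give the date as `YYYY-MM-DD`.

2199-09-04

Counting from JDN 2299161 = 15 Oct 1582 gives an offset of 225314 days.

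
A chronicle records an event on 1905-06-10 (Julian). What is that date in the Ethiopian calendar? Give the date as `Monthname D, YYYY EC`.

Both dates share Julian Day Number 2417020; in the Ethiopian calendar that is 16 Sene 1897 EC.

Sene 16, 1897 EC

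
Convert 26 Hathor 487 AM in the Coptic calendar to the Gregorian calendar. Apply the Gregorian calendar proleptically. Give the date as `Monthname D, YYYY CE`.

November 26, 770 CE

Julian Day Number of the source date = 2002626.
Converting JDN 2002626 to the Gregorian calendar gives 26 November 770 CE.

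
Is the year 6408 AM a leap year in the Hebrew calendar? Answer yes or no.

no

Hebrew year 6408 is year 5 of its 19-year Metonic cycle; leap years are at positions 3, 6, 8, 11, 14, 17, 19, so it is a common year (12 months).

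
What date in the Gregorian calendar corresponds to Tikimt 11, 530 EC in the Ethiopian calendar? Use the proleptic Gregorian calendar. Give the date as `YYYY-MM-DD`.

Both dates share Julian Day Number 1917478; in the Gregorian calendar that is 10 October 537 CE.

0537-10-10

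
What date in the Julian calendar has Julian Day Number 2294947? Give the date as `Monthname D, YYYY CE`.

JDN 2294947 is 2 April 1571 in the proleptic Gregorian calendar.
In the Julian calendar that day is March 23, 1571 CE.

March 23, 1571 CE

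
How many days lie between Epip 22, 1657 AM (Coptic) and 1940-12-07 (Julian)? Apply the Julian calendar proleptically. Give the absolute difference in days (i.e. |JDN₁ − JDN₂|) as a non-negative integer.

First date → JDN 2430205; second date → JDN 2429984.
The interval is |2430205 − 2429984| = 221 days.

221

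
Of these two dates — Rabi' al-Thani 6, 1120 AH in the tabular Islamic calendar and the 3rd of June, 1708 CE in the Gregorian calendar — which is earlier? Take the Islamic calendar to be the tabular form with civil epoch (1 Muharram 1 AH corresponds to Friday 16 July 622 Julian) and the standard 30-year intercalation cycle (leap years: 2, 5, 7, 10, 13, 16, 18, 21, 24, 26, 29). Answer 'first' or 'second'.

second

First date → JDN 2345070; second date → JDN 2345048.
JDN 2345048 < JDN 2345070, so the second date is earlier.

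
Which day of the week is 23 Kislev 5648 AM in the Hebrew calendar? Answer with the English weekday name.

This is JDN 2410615 (9 December 1887 Gregorian).
Since JDN mod 7 = 4 (0 = Monday), the day is Friday.

Friday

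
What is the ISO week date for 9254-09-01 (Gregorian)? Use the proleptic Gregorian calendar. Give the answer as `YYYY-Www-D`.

The weekday is Tuesday (ISO weekday 2).
That Tuesday belongs to ISO week 36 of ISO year 9254.

9254-W36-2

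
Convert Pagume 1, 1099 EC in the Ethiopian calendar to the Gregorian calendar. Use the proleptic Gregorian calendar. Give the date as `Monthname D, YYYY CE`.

August 31, 1107 CE

Both dates share Julian Day Number 2125625; in the Gregorian calendar that is 31 August 1107 CE.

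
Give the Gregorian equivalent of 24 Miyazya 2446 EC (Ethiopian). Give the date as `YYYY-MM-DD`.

Both dates share Julian Day Number 2617490; in the Gregorian calendar that is 5 May 2454 CE.

2454-05-05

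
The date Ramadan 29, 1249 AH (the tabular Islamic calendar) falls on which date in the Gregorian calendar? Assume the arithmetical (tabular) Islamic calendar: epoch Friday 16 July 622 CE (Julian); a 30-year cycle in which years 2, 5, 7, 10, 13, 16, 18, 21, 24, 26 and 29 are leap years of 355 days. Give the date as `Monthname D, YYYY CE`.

February 9, 1834 CE

Both dates share Julian Day Number 2390954; in the Gregorian calendar that is 9 February 1834 CE.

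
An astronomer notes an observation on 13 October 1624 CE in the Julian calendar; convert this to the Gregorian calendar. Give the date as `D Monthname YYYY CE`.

23 October 1624 CE

At this point the Julian calendar is 10 days behind the Gregorian.
13 October 1624 Julian + 10 days → 23 October 1624 Gregorian.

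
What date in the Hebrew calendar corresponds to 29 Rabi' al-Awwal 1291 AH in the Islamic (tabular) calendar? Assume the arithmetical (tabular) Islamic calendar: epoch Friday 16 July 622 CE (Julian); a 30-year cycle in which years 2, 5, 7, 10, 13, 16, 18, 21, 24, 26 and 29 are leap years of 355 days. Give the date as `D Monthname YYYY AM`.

Julian Day Number of the source date = 2405660.
Converting JDN 2405660 to the Hebrew calendar gives 29 Iyar 5634 AM.

29 Iyar 5634 AM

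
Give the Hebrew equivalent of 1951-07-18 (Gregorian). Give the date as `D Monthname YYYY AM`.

14 Tammuz 5711 AM

Julian Day Number of the source date = 2433846.
Converting JDN 2433846 to the Hebrew calendar gives 14 Tammuz 5711 AM.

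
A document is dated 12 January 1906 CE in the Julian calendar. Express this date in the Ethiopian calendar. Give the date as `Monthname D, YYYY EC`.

The source date corresponds to 25 January 1906 in the Gregorian calendar (JDN 2417236).
That day falls on 17 Tir 1898 EC in the Ethiopian calendar.

Tir 17, 1898 EC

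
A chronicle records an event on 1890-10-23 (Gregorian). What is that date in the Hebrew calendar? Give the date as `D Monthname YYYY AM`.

9 Cheshvan 5651 AM

Julian Day Number of the source date = 2411664.
Converting JDN 2411664 to the Hebrew calendar gives 9 Cheshvan 5651 AM.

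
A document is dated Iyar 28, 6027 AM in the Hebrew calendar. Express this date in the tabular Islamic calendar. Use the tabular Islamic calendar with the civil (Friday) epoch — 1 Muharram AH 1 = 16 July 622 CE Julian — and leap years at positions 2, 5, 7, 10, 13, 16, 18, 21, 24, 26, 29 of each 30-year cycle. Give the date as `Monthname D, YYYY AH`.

Julian Day Number of the source date = 2549208.
Converting JDN 2549208 to the tabular Islamic calendar gives 29 Rabi' al-Thani 1696 AH.

Rabi' al-Thani 29, 1696 AH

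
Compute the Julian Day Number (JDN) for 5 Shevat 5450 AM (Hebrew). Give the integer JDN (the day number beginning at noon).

In the Gregorian calendar the same day is 15 January 1690.
JDN 2299161 is 15 October 1582 CE (Gregorian); the target day is +39174 days from there, so JDN = 2338335.

2338335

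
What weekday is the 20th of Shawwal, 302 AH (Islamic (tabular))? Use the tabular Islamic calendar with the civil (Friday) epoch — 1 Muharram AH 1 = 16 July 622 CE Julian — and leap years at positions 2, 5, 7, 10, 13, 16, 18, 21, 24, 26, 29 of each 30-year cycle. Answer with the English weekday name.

Monday

Equivalently 13 May 915 Gregorian, JDN 2055389.
2055389 ≡ 0 (mod 7); counting from Monday = 0 gives Monday.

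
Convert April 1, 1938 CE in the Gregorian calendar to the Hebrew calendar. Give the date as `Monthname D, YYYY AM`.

Julian Day Number of the source date = 2428990.
Converting JDN 2428990 to the Hebrew calendar gives 29 Adar II 5698 AM.

Adar II 29, 5698 AM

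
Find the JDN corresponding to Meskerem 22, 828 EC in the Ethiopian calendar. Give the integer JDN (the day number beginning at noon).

2026304

In the proleptic Gregorian calendar the same day is 24 September 835.
JDN 2299161 is 15 October 1582 CE (Gregorian); the target day is −272857 days from there, so JDN = 2026304.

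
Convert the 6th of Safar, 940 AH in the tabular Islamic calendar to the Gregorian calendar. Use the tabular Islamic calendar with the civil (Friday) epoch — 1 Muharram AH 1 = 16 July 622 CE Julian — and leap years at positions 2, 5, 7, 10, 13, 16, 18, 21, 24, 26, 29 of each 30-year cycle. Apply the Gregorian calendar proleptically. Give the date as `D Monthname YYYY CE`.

Both dates share Julian Day Number 2281225; in the Gregorian calendar that is 6 September 1533 CE.

6 September 1533 CE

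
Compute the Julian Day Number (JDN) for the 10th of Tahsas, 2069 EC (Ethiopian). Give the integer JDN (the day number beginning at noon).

In the Gregorian calendar the same day is 19 December 2076.
JDN 2400001 is 17 November 1858 CE (Gregorian), MJD 0; the target day is +79656 days from there, so JDN = 2479657.

2479657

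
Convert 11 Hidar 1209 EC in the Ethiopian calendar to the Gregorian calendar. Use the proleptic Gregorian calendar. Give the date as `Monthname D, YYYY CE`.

November 14, 1216 CE

Both dates share Julian Day Number 2165513; in the Gregorian calendar that is 14 November 1216 CE.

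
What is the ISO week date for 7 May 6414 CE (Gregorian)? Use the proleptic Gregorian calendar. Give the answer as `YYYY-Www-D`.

The weekday is Wednesday (ISO weekday 3).
That Wednesday belongs to ISO week 19 of ISO year 6414.

6414-W19-3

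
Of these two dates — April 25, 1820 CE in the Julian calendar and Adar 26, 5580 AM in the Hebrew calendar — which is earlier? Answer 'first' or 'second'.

second

First date → JDN 2385928; second date → JDN 2385872.
JDN 2385872 < JDN 2385928, so the second date is earlier.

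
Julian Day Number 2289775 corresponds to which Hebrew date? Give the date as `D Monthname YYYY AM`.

JDN 2289775 is 2 February 1557 in the proleptic Gregorian calendar.
In the Hebrew calendar that day is 22 Shevat 5317 AM.

22 Shevat 5317 AM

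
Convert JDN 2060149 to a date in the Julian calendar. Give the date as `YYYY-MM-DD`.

The proleptic Gregorian equivalent of JDN 2060149 is 24 May 928.
In the Julian calendar that day is 0928-05-19.

0928-05-19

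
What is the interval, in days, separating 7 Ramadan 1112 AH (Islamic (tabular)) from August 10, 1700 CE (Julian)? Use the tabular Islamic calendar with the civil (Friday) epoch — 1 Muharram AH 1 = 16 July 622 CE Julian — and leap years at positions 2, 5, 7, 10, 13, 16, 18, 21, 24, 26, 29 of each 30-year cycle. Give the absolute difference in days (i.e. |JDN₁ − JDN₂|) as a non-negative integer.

178

JDN of the first date = 2342383.
JDN of the second date = 2342205.
|2342205 − 2342383| = 178.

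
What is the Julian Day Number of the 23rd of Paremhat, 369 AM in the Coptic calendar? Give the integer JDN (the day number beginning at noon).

In the proleptic Gregorian calendar the same day is 22 March 653.
JDN 2299161 is 15 October 1582 CE (Gregorian); the target day is −339517 days from there, so JDN = 1959644.

1959644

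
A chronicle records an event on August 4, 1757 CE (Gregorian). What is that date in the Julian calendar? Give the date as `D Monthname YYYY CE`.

24 July 1757 CE

The Julian–Gregorian offset here is 11 days (Julian trailing).
4 August 1757 Gregorian − 11 days → 24 July 1757 Julian.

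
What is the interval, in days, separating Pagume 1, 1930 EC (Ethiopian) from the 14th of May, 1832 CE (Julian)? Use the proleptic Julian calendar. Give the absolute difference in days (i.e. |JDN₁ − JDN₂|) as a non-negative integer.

First date → JDN 2429148; second date → JDN 2390330.
The interval is |2429148 − 2390330| = 38818 days.

38818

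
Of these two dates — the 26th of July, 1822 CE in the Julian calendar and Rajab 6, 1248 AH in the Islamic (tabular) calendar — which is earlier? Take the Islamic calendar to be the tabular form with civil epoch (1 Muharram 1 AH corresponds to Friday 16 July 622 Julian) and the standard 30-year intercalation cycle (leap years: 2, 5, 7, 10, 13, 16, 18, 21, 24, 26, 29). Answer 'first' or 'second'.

The two dates have Julian Day Numbers 2386750 and 2390517 respectively.
Since 2386750 < 2390517, the first date comes first.

first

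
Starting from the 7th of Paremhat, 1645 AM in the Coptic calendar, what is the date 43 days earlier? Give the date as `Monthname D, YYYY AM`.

Counting 43 days back from JDN 2425687 reaches JDN 2425644, which is Tobi 24, 1645 AM.

Tobi 24, 1645 AM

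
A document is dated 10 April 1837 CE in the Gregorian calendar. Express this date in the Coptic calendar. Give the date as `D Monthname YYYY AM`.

Both dates share Julian Day Number 2392110; in the Coptic calendar that is 3 Parmouti 1553 AM.

3 Parmouti 1553 AM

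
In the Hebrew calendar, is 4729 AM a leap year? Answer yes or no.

Hebrew year 4729 is year 17 of its 19-year Metonic cycle; leap years are at positions 3, 6, 8, 11, 14, 17, 19, so it is a leap year (13 months).

yes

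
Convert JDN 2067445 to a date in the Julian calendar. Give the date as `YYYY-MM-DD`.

0948-05-10

The proleptic Gregorian equivalent of JDN 2067445 is 15 May 948.
In the Julian calendar that day is 0948-05-10.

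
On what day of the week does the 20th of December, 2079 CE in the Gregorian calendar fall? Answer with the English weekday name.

Wednesday

Since JDN mod 7 = 2 (0 = Monday), the day is Wednesday.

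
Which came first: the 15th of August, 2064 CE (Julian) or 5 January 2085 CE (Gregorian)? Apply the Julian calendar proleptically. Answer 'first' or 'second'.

The two dates have Julian Day Numbers 2475161 and 2482596 respectively.
Since 2475161 < 2482596, the first date comes first.

first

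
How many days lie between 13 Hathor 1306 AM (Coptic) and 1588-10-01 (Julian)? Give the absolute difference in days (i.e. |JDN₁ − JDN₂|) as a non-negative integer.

First date → JDN 2301753; second date → JDN 2301349.
The interval is |2301753 − 2301349| = 404 days.

404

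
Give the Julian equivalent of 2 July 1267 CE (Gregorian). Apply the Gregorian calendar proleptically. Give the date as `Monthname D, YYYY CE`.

June 25, 1267 CE

At this point the Julian calendar is 7 days behind the Gregorian.
2 July 1267 Gregorian − 7 days → 25 June 1267 Julian.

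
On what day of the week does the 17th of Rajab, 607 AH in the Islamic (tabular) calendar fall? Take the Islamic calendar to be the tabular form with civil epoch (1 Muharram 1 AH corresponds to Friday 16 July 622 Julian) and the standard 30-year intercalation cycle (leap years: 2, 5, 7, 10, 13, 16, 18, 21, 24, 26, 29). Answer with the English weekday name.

Tuesday

Equivalently 11 January 1211 Gregorian, JDN 2163379.
Since JDN mod 7 = 1 (0 = Monday), the day is Tuesday.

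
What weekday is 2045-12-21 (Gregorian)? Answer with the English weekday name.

2468336 ≡ 3 (mod 7); counting from Monday = 0 gives Thursday.

Thursday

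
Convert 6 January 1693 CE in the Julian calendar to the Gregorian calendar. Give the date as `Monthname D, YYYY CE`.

January 16, 1693 CE

For dates in this range the Gregorian date is 10 days ahead of the Julian.
6 January 1693 Julian + 10 days → 16 January 1693 Gregorian.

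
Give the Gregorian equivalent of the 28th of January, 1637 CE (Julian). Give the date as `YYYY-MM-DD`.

The Julian–Gregorian offset here is 10 days (Julian trailing).
28 January 1637 Julian + 10 days → 7 February 1637 Gregorian.

1637-02-07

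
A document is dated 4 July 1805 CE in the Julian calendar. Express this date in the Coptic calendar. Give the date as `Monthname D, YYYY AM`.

Julian Day Number of the source date = 2380519.
Converting JDN 2380519 to the Coptic calendar gives 10 Epip 1521 AM.

Epip 10, 1521 AM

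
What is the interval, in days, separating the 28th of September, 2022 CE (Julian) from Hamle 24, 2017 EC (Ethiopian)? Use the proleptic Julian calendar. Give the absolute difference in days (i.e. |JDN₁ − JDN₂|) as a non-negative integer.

1024

First date → JDN 2459864; second date → JDN 2460888.
The interval is |2459864 − 2460888| = 1024 days.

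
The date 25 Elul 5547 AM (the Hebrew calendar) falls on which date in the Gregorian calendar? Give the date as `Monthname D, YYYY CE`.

Both dates share Julian Day Number 2373999; in the Gregorian calendar that is 8 September 1787 CE.

September 8, 1787 CE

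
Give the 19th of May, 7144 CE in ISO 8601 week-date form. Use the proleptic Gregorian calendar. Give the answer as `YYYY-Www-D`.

The weekday is Friday (ISO weekday 5).
That Friday belongs to ISO week 20 of ISO year 7144.

7144-W20-5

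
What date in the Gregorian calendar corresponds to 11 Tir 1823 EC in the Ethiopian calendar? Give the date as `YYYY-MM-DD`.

Julian Day Number of the source date = 2389836.
Converting JDN 2389836 to the Gregorian calendar gives 18 January 1831 CE.

1831-01-18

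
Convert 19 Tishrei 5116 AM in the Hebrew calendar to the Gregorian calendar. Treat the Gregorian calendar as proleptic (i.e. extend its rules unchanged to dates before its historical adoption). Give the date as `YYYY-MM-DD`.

Both dates share Julian Day Number 2216239; in the Gregorian calendar that is 3 October 1355 CE.

1355-10-03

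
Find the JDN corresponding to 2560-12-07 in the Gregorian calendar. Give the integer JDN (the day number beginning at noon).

JDN 2400001 is 17 November 1858 CE (Gregorian), MJD 0; the target day is +256421 days from there, so JDN = 2656422.

2656422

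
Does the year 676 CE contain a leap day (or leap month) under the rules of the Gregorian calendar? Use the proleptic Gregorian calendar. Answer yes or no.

yes

676 is divisible by 4 and not by 100, so it is a leap year.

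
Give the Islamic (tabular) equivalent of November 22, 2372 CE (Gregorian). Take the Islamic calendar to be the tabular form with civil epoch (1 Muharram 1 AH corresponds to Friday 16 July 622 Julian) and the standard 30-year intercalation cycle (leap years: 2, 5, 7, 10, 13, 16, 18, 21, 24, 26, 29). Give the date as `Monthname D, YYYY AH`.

Muharram 25, 1805 AH

Julian Day Number of the source date = 2587741.
Converting JDN 2587741 to the tabular Islamic calendar gives 25 Muharram 1805 AH.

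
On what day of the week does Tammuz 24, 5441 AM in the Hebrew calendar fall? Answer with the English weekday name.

Thursday

In the Gregorian calendar this is 10 July 1681 (JDN 2335224).
Since JDN mod 7 = 3 (0 = Monday), the day is Thursday.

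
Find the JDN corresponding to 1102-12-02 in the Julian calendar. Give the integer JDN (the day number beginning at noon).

In the proleptic Gregorian calendar the same day is 9 December 1102.
JDN 2400001 is 17 November 1858 CE (Gregorian), MJD 0; the target day is −276102 days from there, so JDN = 2123899.

2123899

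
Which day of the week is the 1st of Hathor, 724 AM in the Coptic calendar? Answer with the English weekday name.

In the proleptic Gregorian calendar this is 4 November 1007 (JDN 2089166).
Since JDN mod 7 = 2 (0 = Monday), the day is Wednesday.

Wednesday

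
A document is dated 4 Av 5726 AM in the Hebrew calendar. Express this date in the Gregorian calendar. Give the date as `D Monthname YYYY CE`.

21 July 1966 CE

Julian Day Number of the source date = 2439328.
Converting JDN 2439328 to the Gregorian calendar gives 21 July 1966 CE.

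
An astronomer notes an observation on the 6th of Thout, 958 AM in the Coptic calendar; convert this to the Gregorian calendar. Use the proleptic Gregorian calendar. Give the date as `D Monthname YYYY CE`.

Julian Day Number of the source date = 2174579.
Converting JDN 2174579 to the Gregorian calendar gives 10 September 1241 CE.

10 September 1241 CE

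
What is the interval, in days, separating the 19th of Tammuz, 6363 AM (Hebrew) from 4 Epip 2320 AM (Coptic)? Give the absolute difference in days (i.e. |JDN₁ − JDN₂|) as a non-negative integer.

361

First date → JDN 2671987; second date → JDN 2672348.
The interval is |2671987 − 2672348| = 361 days.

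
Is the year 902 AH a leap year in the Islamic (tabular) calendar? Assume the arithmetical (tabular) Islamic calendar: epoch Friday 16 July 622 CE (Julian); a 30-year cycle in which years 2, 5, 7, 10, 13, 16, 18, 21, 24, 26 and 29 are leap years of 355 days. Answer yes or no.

yes

Year 902 AH is year 2 of its 30-year cycle; leap positions are 2, 5, 7, 10, 13, 16, 18, 21, 24, 26, 29, so it is a leap year (355 days).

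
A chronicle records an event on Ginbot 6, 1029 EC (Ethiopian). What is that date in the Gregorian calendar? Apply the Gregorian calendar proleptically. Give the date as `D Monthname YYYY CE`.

7 May 1037 CE

Julian Day Number of the source date = 2099943.
Converting JDN 2099943 to the Gregorian calendar gives 7 May 1037 CE.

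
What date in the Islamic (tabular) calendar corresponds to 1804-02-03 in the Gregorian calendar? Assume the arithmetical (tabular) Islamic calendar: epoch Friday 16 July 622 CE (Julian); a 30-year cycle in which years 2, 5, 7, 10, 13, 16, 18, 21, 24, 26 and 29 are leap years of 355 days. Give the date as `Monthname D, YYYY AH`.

Shawwal 21, 1218 AH

Julian Day Number of the source date = 2379990.
Converting JDN 2379990 to the tabular Islamic calendar gives 21 Shawwal 1218 AH.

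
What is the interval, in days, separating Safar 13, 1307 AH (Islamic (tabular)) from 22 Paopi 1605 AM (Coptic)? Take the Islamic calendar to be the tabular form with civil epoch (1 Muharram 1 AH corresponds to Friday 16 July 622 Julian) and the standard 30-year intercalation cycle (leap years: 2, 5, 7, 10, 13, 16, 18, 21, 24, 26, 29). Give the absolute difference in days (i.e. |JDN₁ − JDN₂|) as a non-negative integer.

JDN of the first date = 2411285.
JDN of the second date = 2410942.
|2410942 − 2411285| = 343.

343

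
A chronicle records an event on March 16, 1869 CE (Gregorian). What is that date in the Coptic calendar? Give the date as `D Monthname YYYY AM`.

Julian Day Number of the source date = 2403773.
Converting JDN 2403773 to the Coptic calendar gives 8 Paremhat 1585 AM.

8 Paremhat 1585 AM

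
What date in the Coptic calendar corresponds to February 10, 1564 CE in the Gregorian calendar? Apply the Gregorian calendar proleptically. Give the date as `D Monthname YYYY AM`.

5 Meshir 1280 AM

Both dates share Julian Day Number 2292339; in the Coptic calendar that is 5 Meshir 1280 AM.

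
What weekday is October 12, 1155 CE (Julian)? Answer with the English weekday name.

Equivalently 19 October 1155 Gregorian, JDN 2143206.
JDN 2143206 mod 7 = 2, and JDN 0 was a Monday, so this is a Wednesday.

Wednesday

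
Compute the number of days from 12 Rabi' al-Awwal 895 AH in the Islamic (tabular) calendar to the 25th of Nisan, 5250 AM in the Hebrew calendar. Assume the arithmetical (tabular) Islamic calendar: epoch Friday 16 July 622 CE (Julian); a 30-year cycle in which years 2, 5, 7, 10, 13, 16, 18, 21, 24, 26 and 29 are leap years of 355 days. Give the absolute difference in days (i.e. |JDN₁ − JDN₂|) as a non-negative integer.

First date → JDN 2265314; second date → JDN 2265386.
The interval is |2265314 − 2265386| = 72 days.

72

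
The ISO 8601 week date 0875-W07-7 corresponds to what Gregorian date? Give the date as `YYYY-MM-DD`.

0875-02-17

ISO week 1 of 875 is the week containing the first Thursday of 875.
Week 7, day 7 (Sunday) lands on 0875-02-17.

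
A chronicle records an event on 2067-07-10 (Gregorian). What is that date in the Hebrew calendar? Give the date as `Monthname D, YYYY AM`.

Tammuz 27, 5827 AM

Julian Day Number of the source date = 2476207.
Converting JDN 2476207 to the Hebrew calendar gives 27 Tammuz 5827 AM.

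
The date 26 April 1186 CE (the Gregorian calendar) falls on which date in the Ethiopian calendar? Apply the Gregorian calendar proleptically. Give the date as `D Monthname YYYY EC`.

24 Miyazya 1178 EC

Both dates share Julian Day Number 2154353; in the Ethiopian calendar that is 24 Miyazya 1178 EC.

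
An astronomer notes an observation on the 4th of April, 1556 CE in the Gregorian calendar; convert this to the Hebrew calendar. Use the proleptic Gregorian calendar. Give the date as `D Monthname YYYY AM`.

Both dates share Julian Day Number 2289471; in the Hebrew calendar that is 14 Nisan 5316 AM.

14 Nisan 5316 AM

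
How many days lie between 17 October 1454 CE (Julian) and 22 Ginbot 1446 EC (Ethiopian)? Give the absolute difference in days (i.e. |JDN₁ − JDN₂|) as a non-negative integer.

153

JDN of the first date = 2252421.
JDN of the second date = 2252268.
|2252268 − 2252421| = 153.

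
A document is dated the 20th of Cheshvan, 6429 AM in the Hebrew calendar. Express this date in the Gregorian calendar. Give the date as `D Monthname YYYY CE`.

16 November 2668 CE

Julian Day Number of the source date = 2695847.
Converting JDN 2695847 to the Gregorian calendar gives 16 November 2668 CE.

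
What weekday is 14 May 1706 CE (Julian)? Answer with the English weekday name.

Tuesday

In the Gregorian calendar this is 25 May 1706 (JDN 2344308).
2344308 ≡ 1 (mod 7); counting from Monday = 0 gives Tuesday.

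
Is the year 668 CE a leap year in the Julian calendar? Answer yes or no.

yes

668 mod 4 = 0, so it is a leap year in the Julian calendar.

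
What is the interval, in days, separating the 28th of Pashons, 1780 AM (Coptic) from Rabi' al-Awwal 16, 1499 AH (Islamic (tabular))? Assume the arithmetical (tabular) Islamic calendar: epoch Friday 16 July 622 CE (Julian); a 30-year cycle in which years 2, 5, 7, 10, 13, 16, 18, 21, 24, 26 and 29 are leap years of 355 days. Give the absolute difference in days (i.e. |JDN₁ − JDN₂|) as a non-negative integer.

First date → JDN 2475077; second date → JDN 2479355.
The interval is |2475077 − 2479355| = 4278 days.

4278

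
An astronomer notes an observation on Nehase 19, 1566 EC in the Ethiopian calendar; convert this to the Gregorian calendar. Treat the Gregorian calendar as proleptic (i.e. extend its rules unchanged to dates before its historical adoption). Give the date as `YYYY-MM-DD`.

1574-08-22

Both dates share Julian Day Number 2296185; in the Gregorian calendar that is 22 August 1574 CE.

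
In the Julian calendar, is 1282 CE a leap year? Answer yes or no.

1282 mod 4 = 2, so it is a common year in the Julian calendar.

no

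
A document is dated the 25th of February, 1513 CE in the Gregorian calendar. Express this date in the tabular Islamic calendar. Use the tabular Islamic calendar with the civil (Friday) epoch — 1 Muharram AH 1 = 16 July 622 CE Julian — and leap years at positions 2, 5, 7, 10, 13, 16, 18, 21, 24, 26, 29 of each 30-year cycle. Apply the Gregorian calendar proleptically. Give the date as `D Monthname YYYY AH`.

Both dates share Julian Day Number 2273727; in the tabular Islamic calendar that is 9 Dhu al-Hijjah 918 AH.

9 Dhu al-Hijjah 918 AH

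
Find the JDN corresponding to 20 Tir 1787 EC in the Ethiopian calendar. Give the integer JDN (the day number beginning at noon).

2376696

Equivalently 26 January 1795 (Gregorian).
JDN 2451545 is 1 January 2000 CE (Gregorian); the target day is −74849 days from there, so JDN = 2376696.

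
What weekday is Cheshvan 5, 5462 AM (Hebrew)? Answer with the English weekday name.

Equivalently 6 November 1701 Gregorian, JDN 2342647.
2342647 ≡ 6 (mod 7); counting from Monday = 0 gives Sunday.

Sunday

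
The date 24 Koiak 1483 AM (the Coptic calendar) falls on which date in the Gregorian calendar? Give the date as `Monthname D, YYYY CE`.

December 31, 1766 CE

Both dates share Julian Day Number 2366443; in the Gregorian calendar that is 31 December 1766 CE.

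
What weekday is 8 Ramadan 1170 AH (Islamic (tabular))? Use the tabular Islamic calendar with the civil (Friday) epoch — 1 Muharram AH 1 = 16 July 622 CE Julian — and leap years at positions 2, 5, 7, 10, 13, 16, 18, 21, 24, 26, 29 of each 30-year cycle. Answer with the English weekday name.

Friday

Equivalently 27 May 1757 Gregorian, JDN 2362938.
Since JDN mod 7 = 4 (0 = Monday), the day is Friday.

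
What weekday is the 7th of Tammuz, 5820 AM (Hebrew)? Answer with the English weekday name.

Monday

In the Gregorian calendar this is 5 July 2060 (JDN 2473646).
2473646 ≡ 0 (mod 7); counting from Monday = 0 gives Monday.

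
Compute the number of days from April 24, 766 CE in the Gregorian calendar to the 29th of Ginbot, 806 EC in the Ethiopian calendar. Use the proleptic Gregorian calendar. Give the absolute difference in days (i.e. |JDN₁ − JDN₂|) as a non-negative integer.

JDN of the first date = 2000949.
JDN of the second date = 2018515.
|2018515 − 2000949| = 17566.

17566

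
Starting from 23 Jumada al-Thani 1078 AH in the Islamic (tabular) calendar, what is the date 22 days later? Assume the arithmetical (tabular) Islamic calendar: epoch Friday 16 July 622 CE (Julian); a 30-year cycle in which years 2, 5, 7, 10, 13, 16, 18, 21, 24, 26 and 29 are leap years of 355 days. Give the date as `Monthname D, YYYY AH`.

Rajab 16, 1078 AH

The starting date is JDN 2330263; 2330263 + 22 = 2330285.
JDN 2330285 corresponds to Rajab 16, 1078 AH.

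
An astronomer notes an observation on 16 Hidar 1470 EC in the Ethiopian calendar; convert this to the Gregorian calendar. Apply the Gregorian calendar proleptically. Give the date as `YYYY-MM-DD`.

1477-11-21

Julian Day Number of the source date = 2260848.
Converting JDN 2260848 to the Gregorian calendar gives 21 November 1477 CE.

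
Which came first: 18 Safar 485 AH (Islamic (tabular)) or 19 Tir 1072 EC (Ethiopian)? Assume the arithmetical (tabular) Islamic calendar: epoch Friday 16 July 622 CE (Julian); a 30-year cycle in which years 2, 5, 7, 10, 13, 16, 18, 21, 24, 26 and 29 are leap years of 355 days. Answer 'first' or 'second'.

second

Converting both to JDN: 2120000 vs 2115542; the smaller is the second.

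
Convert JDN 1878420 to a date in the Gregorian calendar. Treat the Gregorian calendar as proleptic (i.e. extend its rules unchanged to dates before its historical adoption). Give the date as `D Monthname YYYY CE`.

JDN 2451545 is 1 Jan 2000; 1878420 is −573125 days from there.

2 November 430 CE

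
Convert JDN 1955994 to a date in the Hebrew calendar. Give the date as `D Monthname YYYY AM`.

25 Adar II 4403 AM

The proleptic Gregorian equivalent of JDN 1955994 is 25 March 643.
In the Hebrew calendar that day is 25 Adar II 4403 AM.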